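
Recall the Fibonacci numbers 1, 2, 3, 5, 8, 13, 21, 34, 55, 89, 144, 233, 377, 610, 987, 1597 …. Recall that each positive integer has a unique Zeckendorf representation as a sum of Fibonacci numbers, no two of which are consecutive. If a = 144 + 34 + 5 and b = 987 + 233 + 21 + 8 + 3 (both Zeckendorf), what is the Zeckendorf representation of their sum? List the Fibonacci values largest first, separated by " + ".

The two numbers are 183 and 1252, so their sum is 1435.
largest Fibonacci ≤ 1435 is 987; 1435 − 987 = 448
largest Fibonacci ≤ 448 is 377; 448 − 377 = 71
largest Fibonacci ≤ 71 is 55; 71 − 55 = 16
largest Fibonacci ≤ 16 is 13; 16 − 13 = 3
largest Fibonacci ≤ 3 is 3; 3 − 3 = 0

987 + 377 + 55 + 13 + 3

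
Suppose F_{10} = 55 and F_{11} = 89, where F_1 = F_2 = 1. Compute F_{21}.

10946

By F_{2k+1} = F_k² + F_{k+1}²: F_{21} = 55² + 89² = 3025 + 7921 = 10946.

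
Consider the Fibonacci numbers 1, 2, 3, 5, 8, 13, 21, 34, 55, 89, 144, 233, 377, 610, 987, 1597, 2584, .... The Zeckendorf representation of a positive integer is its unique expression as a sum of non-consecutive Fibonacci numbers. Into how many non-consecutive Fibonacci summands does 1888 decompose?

1597 ≤ 1888 < 2584, so take 1597; remainder 291
233 ≤ 291 < 377, so take 233; remainder 58
55 ≤ 58 < 89, so take 55; remainder 3
3 ≤ 3 < 5, so take 3; remainder 0
1888 = 1597 + 233 + 55 + 3, which has 4 terms.

4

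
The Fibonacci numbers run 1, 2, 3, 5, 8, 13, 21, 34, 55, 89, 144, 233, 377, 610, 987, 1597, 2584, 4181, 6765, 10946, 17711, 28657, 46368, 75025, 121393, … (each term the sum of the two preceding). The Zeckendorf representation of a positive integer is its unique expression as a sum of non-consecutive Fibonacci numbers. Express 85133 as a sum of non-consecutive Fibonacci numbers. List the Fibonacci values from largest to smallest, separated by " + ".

Greedily peel off the largest Fibonacci term at each step:
take 75025 (≤ 85133); 85133 − 75025 = 10108
take 6765 (≤ 10108); 10108 − 6765 = 3343
take 2584 (≤ 3343); 3343 − 2584 = 759
take 610 (≤ 759); 759 − 610 = 149
take 144 (≤ 149); 149 − 144 = 5
take 5 (≤ 5); 5 − 5 = 0
So 85133 = 75025 + 6765 + 2584 + 610 + 144 + 5, with no two terms consecutive in the sequence.

75025 + 6765 + 2584 + 610 + 144 + 5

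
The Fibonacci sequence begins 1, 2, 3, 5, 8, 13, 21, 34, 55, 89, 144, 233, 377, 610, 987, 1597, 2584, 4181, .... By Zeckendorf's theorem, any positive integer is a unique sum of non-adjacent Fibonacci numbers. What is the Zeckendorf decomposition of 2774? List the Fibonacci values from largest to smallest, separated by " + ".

Repeatedly subtract the largest Fibonacci number that fits:
2584 ≤ 2774 < 4181, so take 2584; remainder 190
144 ≤ 190 < 233, so take 144; remainder 46
34 ≤ 46 < 55, so take 34; remainder 12
8 ≤ 12 < 13, so take 8; remainder 4
3 ≤ 4 < 5, so take 3; remainder 1
1 ≤ 1 < 2, so take 1; remainder 0
So 2774 = 2584 + 144 + 34 + 8 + 3 + 1, with no two terms consecutive in the sequence.

2584 + 144 + 34 + 8 + 3 + 1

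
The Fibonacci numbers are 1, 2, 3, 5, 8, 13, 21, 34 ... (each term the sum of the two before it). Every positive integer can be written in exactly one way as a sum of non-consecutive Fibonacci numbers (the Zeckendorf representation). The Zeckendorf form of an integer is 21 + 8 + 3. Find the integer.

32

21 + 8 + 3 = 32.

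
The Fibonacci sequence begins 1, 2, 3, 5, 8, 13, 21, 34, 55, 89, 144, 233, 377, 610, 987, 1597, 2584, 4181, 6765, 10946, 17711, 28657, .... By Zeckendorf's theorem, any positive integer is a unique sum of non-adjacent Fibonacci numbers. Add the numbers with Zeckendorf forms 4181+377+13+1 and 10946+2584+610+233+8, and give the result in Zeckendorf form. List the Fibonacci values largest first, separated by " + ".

The two numbers are 4572 and 14381, so their sum is 18953.
18953: greatest Fibonacci not exceeding it is 17711, leaving 1242
1242: greatest Fibonacci not exceeding it is 987, leaving 255
255: greatest Fibonacci not exceeding it is 233, leaving 22
22: greatest Fibonacci not exceeding it is 21, leaving 1
1: greatest Fibonacci not exceeding it is 1, leaving 0

17711 + 987 + 233 + 21 + 1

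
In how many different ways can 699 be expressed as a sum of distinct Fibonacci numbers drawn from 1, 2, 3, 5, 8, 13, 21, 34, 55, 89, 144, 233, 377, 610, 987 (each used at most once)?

Each representation comes from the Zeckendorf form by replacing some F_k with F_{k−1} + F_{k−2} where possible.
699 = 610+89 = 610+55+34 = 377+233+89 = 610+55+21+13 = … (10 more), for 14 in all.

14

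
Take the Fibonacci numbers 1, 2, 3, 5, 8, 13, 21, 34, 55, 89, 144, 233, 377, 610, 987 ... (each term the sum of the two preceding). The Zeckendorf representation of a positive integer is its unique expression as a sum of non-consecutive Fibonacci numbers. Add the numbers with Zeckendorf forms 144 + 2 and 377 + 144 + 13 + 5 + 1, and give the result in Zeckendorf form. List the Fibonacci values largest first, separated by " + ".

The two numbers are 146 and 540, so their sum is 686.
subtract 610 from 686: 76 remains
subtract 55 from 76: 21 remains
subtract 21 from 21: 0 remains

610 + 55 + 21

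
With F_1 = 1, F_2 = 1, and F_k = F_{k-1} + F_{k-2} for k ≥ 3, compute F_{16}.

987

Iterating the recurrence up to F_{8} = 21 and F_{7} = 13:
F_{9} = F_{8} + F_{7} = 21 + 13 = 34
F_{10} = F_{9} + F_{8} = 34 + 21 = 55
F_{11} = F_{10} + F_{9} = 55 + 34 = 89
F_{12} = F_{11} + F_{10} = 89 + 55 = 144
F_{13} = F_{12} + F_{11} = 144 + 89 = 233
F_{14} = F_{13} + F_{12} = 233 + 144 = 377
F_{15} = F_{14} + F_{13} = 377 + 233 = 610
F_{16} = F_{15} + F_{14} = 610 + 377 = 987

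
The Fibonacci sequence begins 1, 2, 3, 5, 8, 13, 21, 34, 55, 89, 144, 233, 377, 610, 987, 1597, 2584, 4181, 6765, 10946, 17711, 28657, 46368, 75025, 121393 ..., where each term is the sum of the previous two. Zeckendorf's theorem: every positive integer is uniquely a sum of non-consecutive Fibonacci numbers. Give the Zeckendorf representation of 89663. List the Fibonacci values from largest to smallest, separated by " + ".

75025 + 10946 + 2584 + 987 + 89 + 21 + 8 + 3

Greedy algorithm:
largest Fibonacci ≤ 89663 is 75025; 89663 − 75025 = 14638
largest Fibonacci ≤ 14638 is 10946; 14638 − 10946 = 3692
largest Fibonacci ≤ 3692 is 2584; 3692 − 2584 = 1108
largest Fibonacci ≤ 1108 is 987; 1108 − 987 = 121
largest Fibonacci ≤ 121 is 89; 121 − 89 = 32
largest Fibonacci ≤ 32 is 21; 32 − 21 = 11
largest Fibonacci ≤ 11 is 8; 11 − 8 = 3
largest Fibonacci ≤ 3 is 3; 3 − 3 = 0
So 89663 = 75025 + 10946 + 2584 + 987 + 89 + 21 + 8 + 3, with no two terms consecutive in the sequence.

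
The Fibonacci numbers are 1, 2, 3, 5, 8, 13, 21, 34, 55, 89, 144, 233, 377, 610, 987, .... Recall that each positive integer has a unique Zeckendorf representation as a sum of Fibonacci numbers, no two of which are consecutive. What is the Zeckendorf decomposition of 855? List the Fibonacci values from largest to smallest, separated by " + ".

610 + 233 + 8 + 3 + 1

Repeatedly subtract the largest Fibonacci number that fits:
855 − 610 = 245
245 − 233 = 12
12 − 8 = 4
4 − 3 = 1
1 − 1 = 0
So 855 = 610 + 233 + 8 + 3 + 1, with no two terms consecutive in the sequence.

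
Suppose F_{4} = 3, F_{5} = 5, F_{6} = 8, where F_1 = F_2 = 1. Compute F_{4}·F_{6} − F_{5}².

-1

3·8 − 5² = 24 − 25 = -1. (Cassini's identity: F_{k−1}F_{k+1} − F_k² = (−1)^k.)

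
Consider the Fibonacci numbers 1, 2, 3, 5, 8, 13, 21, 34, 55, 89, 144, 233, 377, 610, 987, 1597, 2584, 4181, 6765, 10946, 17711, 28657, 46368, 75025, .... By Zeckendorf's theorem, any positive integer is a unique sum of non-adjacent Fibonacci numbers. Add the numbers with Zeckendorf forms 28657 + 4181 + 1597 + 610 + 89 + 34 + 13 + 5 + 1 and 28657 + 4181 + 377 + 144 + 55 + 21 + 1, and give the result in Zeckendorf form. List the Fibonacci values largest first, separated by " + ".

The two numbers are 35187 and 33436, so their sum is 68623.
68623 − 46368 = 22255
22255 − 17711 = 4544
4544 − 4181 = 363
363 − 233 = 130
130 − 89 = 41
41 − 34 = 7
7 − 5 = 2
2 − 2 = 0

46368 + 17711 + 4181 + 233 + 89 + 34 + 5 + 2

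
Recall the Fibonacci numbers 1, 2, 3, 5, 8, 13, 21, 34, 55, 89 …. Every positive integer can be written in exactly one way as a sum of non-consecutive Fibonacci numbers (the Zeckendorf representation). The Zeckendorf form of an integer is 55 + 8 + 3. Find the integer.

55 + 8 + 3 = 66.

66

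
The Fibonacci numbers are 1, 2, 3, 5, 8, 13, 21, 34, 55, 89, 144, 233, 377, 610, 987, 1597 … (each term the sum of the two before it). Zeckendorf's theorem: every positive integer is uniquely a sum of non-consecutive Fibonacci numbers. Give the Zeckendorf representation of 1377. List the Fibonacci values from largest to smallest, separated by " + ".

987 + 377 + 13

largest Fibonacci ≤ 1377 is 987; 1377 − 987 = 390
largest Fibonacci ≤ 390 is 377; 390 − 377 = 13
largest Fibonacci ≤ 13 is 13; 13 − 13 = 0
So 1377 = 987 + 377 + 13, with no two terms consecutive in the sequence.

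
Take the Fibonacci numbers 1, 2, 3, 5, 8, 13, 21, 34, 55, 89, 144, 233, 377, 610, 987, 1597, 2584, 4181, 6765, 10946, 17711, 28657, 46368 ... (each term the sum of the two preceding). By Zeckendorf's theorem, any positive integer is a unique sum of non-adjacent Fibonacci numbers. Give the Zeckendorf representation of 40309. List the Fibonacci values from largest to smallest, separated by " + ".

Repeatedly subtract the largest Fibonacci number that fits:
28657 ≤ 40309 < 46368, so take 28657; remainder 11652
10946 ≤ 11652 < 17711, so take 10946; remainder 706
610 ≤ 706 < 987, so take 610; remainder 96
89 ≤ 96 < 144, so take 89; remainder 7
5 ≤ 7 < 8, so take 5; remainder 2
2 ≤ 2 < 3, so take 2; remainder 0
So 40309 = 28657 + 10946 + 610 + 89 + 5 + 2, with no two terms consecutive in the sequence.

28657 + 10946 + 610 + 89 + 5 + 2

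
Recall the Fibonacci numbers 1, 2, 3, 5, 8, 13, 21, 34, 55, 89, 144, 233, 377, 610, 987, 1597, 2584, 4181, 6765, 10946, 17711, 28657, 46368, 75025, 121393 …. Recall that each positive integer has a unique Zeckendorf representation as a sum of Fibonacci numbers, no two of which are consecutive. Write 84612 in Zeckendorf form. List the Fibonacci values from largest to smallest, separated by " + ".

75025 + 6765 + 2584 + 233 + 5

largest Fibonacci ≤ 84612 is 75025; 84612 − 75025 = 9587
largest Fibonacci ≤ 9587 is 6765; 9587 − 6765 = 2822
largest Fibonacci ≤ 2822 is 2584; 2822 − 2584 = 238
largest Fibonacci ≤ 238 is 233; 238 − 233 = 5
largest Fibonacci ≤ 5 is 5; 5 − 5 = 0
So 84612 = 75025 + 6765 + 2584 + 233 + 5, with no two terms consecutive in the sequence.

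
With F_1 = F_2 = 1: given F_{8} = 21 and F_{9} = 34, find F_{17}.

1597

By F_{2k+1} = F_k² + F_{k+1}²: F_{17} = 21² + 34² = 441 + 1156 = 1597.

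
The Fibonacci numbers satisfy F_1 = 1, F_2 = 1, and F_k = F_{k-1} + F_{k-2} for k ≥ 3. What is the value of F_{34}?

Iterating the recurrence up to F_{28} = 317811 and F_{27} = 196418:
F_{29} = F_{28} + F_{27} = 317811 + 196418 = 514229
F_{30} = F_{29} + F_{28} = 514229 + 317811 = 832040
F_{31} = F_{30} + F_{29} = 832040 + 514229 = 1346269
F_{32} = F_{31} + F_{30} = 1346269 + 832040 = 2178309
F_{33} = F_{32} + F_{31} = 2178309 + 1346269 = 3524578
F_{34} = F_{33} + F_{32} = 3524578 + 2178309 = 5702887

5702887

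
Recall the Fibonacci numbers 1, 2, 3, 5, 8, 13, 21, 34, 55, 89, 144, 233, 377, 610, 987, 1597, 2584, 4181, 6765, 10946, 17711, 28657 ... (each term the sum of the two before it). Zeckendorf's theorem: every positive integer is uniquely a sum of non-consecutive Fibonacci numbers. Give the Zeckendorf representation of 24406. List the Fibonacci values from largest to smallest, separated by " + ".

Greedy algorithm:
17711 ≤ 24406 < 28657, so take 17711; remainder 6695
4181 ≤ 6695 < 6765, so take 4181; remainder 2514
1597 ≤ 2514 < 2584, so take 1597; remainder 917
610 ≤ 917 < 987, so take 610; remainder 307
233 ≤ 307 < 377, so take 233; remainder 74
55 ≤ 74 < 89, so take 55; remainder 19
13 ≤ 19 < 21, so take 13; remainder 6
5 ≤ 6 < 8, so take 5; remainder 1
1 ≤ 1 < 2, so take 1; remainder 0
So 24406 = 17711 + 4181 + 1597 + 610 + 233 + 55 + 13 + 5 + 1, with no two terms consecutive in the sequence.

17711 + 4181 + 1597 + 610 + 233 + 55 + 13 + 5 + 1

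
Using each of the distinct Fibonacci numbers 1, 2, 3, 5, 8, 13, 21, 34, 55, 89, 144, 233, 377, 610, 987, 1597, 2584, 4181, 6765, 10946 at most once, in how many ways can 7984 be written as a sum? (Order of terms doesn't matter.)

5

7984 = 6765+987+144+55+21+8+3+1 = 6765+610+377+144+55+21+8+3+1 = 4181+2584+987+144+55+21+8+3+1 = 4181+2584+610+377+144+55+21+8+3+1 = 4181+1597+987+610+377+144+55+21+8+3+1 — 5 representations.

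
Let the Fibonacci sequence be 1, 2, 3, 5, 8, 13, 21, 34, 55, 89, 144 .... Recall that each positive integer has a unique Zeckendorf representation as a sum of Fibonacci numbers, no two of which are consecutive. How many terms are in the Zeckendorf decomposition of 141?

Repeatedly subtract the largest Fibonacci number that fits:
subtract 89 from 141: 52 remains
subtract 34 from 52: 18 remains
subtract 13 from 18: 5 remains
subtract 5 from 5: 0 remains
141 = 89 + 34 + 13 + 5, which has 4 terms.

4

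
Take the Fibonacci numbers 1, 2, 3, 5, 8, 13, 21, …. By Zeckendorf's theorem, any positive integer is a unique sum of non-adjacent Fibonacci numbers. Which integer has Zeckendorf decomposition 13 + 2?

13 + 2 = 15.

15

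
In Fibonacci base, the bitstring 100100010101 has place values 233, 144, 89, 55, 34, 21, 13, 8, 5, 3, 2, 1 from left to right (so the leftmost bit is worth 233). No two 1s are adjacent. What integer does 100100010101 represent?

Summing the place values of the 1 bits: 233 + 55 + 8 + 3 + 1 = 300.

300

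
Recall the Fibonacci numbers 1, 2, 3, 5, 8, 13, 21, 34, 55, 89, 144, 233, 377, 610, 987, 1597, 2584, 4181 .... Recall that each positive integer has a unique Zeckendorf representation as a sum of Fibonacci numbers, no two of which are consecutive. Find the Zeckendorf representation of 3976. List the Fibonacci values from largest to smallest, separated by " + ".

Greedy algorithm:
subtract 2584 from 3976: 1392 remains
subtract 987 from 1392: 405 remains
subtract 377 from 405: 28 remains
subtract 21 from 28: 7 remains
subtract 5 from 7: 2 remains
subtract 2 from 2: 0 remains
So 3976 = 2584 + 987 + 377 + 21 + 5 + 2, with no two terms consecutive in the sequence.

2584 + 987 + 377 + 21 + 5 + 2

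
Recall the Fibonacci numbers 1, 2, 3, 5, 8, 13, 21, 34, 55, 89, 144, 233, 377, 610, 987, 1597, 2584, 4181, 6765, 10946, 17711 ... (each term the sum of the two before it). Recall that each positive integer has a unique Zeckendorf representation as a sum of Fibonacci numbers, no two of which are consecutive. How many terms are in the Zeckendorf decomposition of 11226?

4

subtract 10946 from 11226: 280 remains
subtract 233 from 280: 47 remains
subtract 34 from 47: 13 remains
subtract 13 from 13: 0 remains
11226 = 10946 + 233 + 34 + 13, which has 4 terms.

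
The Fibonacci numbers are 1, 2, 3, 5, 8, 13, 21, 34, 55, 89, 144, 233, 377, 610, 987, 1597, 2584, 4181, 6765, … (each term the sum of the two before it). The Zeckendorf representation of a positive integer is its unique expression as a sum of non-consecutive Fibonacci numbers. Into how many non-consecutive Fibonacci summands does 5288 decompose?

Greedy algorithm:
5288: greatest Fibonacci not exceeding it is 4181, leaving 1107
1107: greatest Fibonacci not exceeding it is 987, leaving 120
120: greatest Fibonacci not exceeding it is 89, leaving 31
31: greatest Fibonacci not exceeding it is 21, leaving 10
10: greatest Fibonacci not exceeding it is 8, leaving 2
2: greatest Fibonacci not exceeding it is 2, leaving 0
5288 = 4181 + 987 + 89 + 21 + 8 + 2, which has 6 terms.

6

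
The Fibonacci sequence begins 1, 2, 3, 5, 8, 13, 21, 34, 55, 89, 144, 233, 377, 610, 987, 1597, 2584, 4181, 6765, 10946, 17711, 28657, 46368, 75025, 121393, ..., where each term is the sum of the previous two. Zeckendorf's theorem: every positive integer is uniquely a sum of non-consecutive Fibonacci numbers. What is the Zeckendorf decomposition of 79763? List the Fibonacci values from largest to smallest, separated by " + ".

79763 − 75025 = 4738
4738 − 4181 = 557
557 − 377 = 180
180 − 144 = 36
36 − 34 = 2
2 − 2 = 0
So 79763 = 75025 + 4181 + 377 + 144 + 34 + 2, with no two terms consecutive in the sequence.

75025 + 4181 + 377 + 144 + 34 + 2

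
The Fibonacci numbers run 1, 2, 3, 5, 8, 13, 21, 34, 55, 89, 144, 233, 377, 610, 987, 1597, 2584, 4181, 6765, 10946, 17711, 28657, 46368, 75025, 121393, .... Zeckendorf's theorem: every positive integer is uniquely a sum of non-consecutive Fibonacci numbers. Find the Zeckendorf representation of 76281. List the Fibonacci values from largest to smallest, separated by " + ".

take 75025 (≤ 76281); 76281 − 75025 = 1256
take 987 (≤ 1256); 1256 − 987 = 269
take 233 (≤ 269); 269 − 233 = 36
take 34 (≤ 36); 36 − 34 = 2
take 2 (≤ 2); 2 − 2 = 0
So 76281 = 75025 + 987 + 233 + 34 + 2, with no two terms consecutive in the sequence.

75025 + 987 + 233 + 34 + 2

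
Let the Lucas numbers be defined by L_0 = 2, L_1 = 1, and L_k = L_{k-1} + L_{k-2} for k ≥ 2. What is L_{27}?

439204

Iterating the recurrence up to L_{20} = 15127 and L_{19} = 9349:
L_{21} = L_{20} + L_{19} = 15127 + 9349 = 24476
L_{22} = L_{21} + L_{20} = 24476 + 15127 = 39603
L_{23} = L_{22} + L_{21} = 39603 + 24476 = 64079
L_{24} = L_{23} + L_{22} = 64079 + 39603 = 103682
L_{25} = L_{24} + L_{23} = 103682 + 64079 = 167761
L_{26} = L_{25} + L_{24} = 167761 + 103682 = 271443
L_{27} = L_{26} + L_{25} = 271443 + 167761 = 439204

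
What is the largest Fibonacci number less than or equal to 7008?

6765 ≤ 7008 < 10946, so the largest Fibonacci number not exceeding 7008 is 6765.

6765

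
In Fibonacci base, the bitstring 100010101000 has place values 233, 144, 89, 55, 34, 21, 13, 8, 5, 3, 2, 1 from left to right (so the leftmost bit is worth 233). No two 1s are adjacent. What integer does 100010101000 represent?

Summing the place values of the 1 bits: 233 + 34 + 13 + 5 = 285.

285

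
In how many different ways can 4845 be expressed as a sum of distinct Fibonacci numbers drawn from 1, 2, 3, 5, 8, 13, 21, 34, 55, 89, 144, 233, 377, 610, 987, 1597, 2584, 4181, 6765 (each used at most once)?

8

Each representation comes from the Zeckendorf form by replacing some F_k with F_{k−1} + F_{k−2} where possible.
4845 = 4181+610+34+13+5+2 = 4181+377+233+34+13+5+2 = 2584+1597+610+34+13+5+2 = 4181+377+144+89+34+13+5+2 = 2584+1597+377+233+34+13+5+2 = … (3 more), for 8 in all.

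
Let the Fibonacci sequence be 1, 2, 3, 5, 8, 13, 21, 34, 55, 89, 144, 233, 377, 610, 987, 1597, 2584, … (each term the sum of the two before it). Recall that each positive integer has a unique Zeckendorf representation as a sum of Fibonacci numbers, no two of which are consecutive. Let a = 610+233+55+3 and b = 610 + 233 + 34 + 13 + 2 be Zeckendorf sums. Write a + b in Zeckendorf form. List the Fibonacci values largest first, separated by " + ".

The two numbers are 901 and 892, so their sum is 1793.
Greedy algorithm:
1597 ≤ 1793 < 2584, so take 1597; remainder 196
144 ≤ 196 < 233, so take 144; remainder 52
34 ≤ 52 < 55, so take 34; remainder 18
13 ≤ 18 < 21, so take 13; remainder 5
5 ≤ 5 < 8, so take 5; remainder 0

1597 + 144 + 34 + 13 + 5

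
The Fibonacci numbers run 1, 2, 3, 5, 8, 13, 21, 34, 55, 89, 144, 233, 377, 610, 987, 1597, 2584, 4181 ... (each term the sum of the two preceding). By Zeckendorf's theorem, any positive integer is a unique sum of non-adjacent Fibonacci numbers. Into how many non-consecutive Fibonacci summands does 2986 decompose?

5

Greedily peel off the largest Fibonacci term at each step:
subtract 2584 from 2986: 402 remains
subtract 377 from 402: 25 remains
subtract 21 from 25: 4 remains
subtract 3 from 4: 1 remains
subtract 1 from 1: 0 remains
2986 = 2584 + 377 + 21 + 3 + 1, which has 5 terms.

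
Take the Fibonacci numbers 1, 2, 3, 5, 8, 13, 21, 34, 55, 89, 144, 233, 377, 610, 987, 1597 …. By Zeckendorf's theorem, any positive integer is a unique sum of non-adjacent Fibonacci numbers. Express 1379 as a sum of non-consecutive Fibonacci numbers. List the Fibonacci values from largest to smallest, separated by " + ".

Repeatedly subtract the largest Fibonacci number that fits:
take 987 (≤ 1379); 1379 − 987 = 392
take 377 (≤ 392); 392 − 377 = 15
take 13 (≤ 15); 15 − 13 = 2
take 2 (≤ 2); 2 − 2 = 0
So 1379 = 987 + 377 + 13 + 2, with no two terms consecutive in the sequence.

987 + 377 + 13 + 2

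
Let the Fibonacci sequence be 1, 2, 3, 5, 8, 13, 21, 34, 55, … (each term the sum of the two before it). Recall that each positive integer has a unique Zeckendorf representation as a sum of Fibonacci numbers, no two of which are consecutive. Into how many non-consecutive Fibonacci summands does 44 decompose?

Repeatedly subtract the largest Fibonacci number that fits:
largest Fibonacci ≤ 44 is 34; 44 − 34 = 10
largest Fibonacci ≤ 10 is 8; 10 − 8 = 2
largest Fibonacci ≤ 2 is 2; 2 − 2 = 0
44 = 34 + 8 + 2, which has 3 terms.

3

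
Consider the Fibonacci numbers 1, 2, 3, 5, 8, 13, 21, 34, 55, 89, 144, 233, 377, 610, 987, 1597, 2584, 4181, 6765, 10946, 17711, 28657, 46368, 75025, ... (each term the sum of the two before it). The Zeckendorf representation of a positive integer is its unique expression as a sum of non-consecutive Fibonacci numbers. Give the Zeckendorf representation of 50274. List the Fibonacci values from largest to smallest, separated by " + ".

46368 + 2584 + 987 + 233 + 89 + 13

50274 − 46368 = 3906
3906 − 2584 = 1322
1322 − 987 = 335
335 − 233 = 102
102 − 89 = 13
13 − 13 = 0
So 50274 = 46368 + 2584 + 987 + 233 + 89 + 13, with no two terms consecutive in the sequence.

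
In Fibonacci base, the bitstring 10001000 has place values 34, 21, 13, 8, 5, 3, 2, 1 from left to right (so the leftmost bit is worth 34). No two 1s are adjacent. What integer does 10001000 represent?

Summing the place values of the 1 bits: 34 + 5 = 39.

39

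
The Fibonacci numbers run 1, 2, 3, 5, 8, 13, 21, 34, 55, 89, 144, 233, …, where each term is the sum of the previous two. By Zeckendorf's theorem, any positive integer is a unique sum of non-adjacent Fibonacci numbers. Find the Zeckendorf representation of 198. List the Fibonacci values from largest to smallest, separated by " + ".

Greedily peel off the largest Fibonacci term at each step:
144 ≤ 198 < 233, so take 144; remainder 54
34 ≤ 54 < 55, so take 34; remainder 20
13 ≤ 20 < 21, so take 13; remainder 7
5 ≤ 7 < 8, so take 5; remainder 2
2 ≤ 2 < 3, so take 2; remainder 0
So 198 = 144 + 34 + 13 + 5 + 2, with no two terms consecutive in the sequence.

144 + 34 + 13 + 5 + 2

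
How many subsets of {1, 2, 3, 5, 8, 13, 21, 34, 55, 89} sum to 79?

Each representation comes from the Zeckendorf form by replacing some F_k with F_{k−1} + F_{k−2} where possible.
79 = 55+21+3 = 55+21+2+1 = 55+13+8+3 = … (5 more), for 8 in all.

8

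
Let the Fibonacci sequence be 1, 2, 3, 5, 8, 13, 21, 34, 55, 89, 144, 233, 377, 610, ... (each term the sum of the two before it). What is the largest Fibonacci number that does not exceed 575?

377

377 ≤ 575 < 610, so the largest Fibonacci number not exceeding 575 is 377.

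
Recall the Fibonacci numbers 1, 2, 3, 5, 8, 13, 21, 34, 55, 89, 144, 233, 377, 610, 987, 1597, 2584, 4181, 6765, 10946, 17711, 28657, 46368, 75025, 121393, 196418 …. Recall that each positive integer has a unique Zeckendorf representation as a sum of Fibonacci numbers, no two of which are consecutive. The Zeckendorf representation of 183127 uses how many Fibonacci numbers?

Greedily peel off the largest Fibonacci term at each step:
183127 − 121393 = 61734
61734 − 46368 = 15366
15366 − 10946 = 4420
4420 − 4181 = 239
239 − 233 = 6
6 − 5 = 1
1 − 1 = 0
183127 = 121393 + 46368 + 10946 + 4181 + 233 + 5 + 1, which has 7 terms.

7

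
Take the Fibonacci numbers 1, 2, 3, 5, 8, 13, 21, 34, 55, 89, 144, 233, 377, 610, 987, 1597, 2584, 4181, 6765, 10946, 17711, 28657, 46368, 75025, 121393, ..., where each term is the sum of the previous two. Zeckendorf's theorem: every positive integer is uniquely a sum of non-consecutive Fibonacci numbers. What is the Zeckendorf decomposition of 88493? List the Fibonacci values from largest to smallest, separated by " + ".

75025 + 10946 + 1597 + 610 + 233 + 55 + 21 + 5 + 1

largest Fibonacci ≤ 88493 is 75025; 88493 − 75025 = 13468
largest Fibonacci ≤ 13468 is 10946; 13468 − 10946 = 2522
largest Fibonacci ≤ 2522 is 1597; 2522 − 1597 = 925
largest Fibonacci ≤ 925 is 610; 925 − 610 = 315
largest Fibonacci ≤ 315 is 233; 315 − 233 = 82
largest Fibonacci ≤ 82 is 55; 82 − 55 = 27
largest Fibonacci ≤ 27 is 21; 27 − 21 = 6
largest Fibonacci ≤ 6 is 5; 6 − 5 = 1
largest Fibonacci ≤ 1 is 1; 1 − 1 = 0
So 88493 = 75025 + 10946 + 1597 + 610 + 233 + 55 + 21 + 5 + 1, with no two terms consecutive in the sequence.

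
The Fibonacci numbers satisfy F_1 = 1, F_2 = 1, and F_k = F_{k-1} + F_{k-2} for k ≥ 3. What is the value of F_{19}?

Iterating the recurrence up to F_{11} = 89 and F_{10} = 55:
F_{12} = F_{11} + F_{10} = 89 + 55 = 144
F_{13} = F_{12} + F_{11} = 144 + 89 = 233
F_{14} = F_{13} + F_{12} = 233 + 144 = 377
F_{15} = F_{14} + F_{13} = 377 + 233 = 610
F_{16} = F_{15} + F_{14} = 610 + 377 = 987
F_{17} = F_{16} + F_{15} = 987 + 610 = 1597
F_{18} = F_{17} + F_{16} = 1597 + 987 = 2584
F_{19} = F_{18} + F_{17} = 2584 + 1597 = 4181

4181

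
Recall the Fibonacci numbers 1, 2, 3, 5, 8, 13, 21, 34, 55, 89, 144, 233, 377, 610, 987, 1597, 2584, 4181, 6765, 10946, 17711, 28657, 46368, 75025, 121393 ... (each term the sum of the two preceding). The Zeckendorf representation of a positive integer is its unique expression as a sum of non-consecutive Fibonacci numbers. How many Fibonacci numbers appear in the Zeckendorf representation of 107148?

Repeatedly subtract the largest Fibonacci number that fits:
subtract 75025 from 107148: 32123 remains
subtract 28657 from 32123: 3466 remains
subtract 2584 from 3466: 882 remains
subtract 610 from 882: 272 remains
subtract 233 from 272: 39 remains
subtract 34 from 39: 5 remains
subtract 5 from 5: 0 remains
107148 = 75025 + 28657 + 2584 + 610 + 233 + 34 + 5, which has 7 terms.

7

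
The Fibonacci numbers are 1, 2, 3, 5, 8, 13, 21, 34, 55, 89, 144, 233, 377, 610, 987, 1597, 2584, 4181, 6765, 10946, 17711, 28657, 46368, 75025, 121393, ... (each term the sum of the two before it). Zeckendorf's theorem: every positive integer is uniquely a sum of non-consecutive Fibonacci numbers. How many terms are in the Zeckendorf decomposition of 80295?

subtract 75025 from 80295: 5270 remains
subtract 4181 from 5270: 1089 remains
subtract 987 from 1089: 102 remains
subtract 89 from 102: 13 remains
subtract 13 from 13: 0 remains
80295 = 75025 + 4181 + 987 + 89 + 13, which has 5 terms.

5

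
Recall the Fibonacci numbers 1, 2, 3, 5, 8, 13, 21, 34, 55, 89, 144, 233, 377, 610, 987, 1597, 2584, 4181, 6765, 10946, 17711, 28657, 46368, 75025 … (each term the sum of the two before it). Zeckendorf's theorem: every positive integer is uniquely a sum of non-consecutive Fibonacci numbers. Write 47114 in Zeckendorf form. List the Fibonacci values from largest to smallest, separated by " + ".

47114 − 46368 = 746
746 − 610 = 136
136 − 89 = 47
47 − 34 = 13
13 − 13 = 0
So 47114 = 46368 + 610 + 89 + 34 + 13, with no two terms consecutive in the sequence.

46368 + 610 + 89 + 34 + 13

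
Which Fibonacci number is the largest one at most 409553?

317811

317811 ≤ 409553 < 514229, so the largest Fibonacci number not exceeding 409553 is 317811.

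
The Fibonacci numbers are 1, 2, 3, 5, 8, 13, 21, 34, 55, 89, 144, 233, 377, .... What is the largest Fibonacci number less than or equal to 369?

233 ≤ 369 < 377, so the largest Fibonacci number not exceeding 369 is 233.

233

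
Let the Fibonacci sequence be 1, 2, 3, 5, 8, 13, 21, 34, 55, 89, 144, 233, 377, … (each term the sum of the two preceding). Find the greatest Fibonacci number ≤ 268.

233 ≤ 268 < 377, so the largest Fibonacci number not exceeding 268 is 233.

233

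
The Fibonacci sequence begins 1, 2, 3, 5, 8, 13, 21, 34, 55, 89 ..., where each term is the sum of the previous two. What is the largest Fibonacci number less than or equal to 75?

55 ≤ 75 < 89, so the largest Fibonacci number not exceeding 75 is 55.

55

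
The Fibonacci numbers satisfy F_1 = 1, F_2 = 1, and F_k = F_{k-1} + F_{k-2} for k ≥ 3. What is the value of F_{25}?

75025

Iterating the recurrence up to F_{17} = 1597 and F_{16} = 987:
F_{18} = F_{17} + F_{16} = 1597 + 987 = 2584
F_{19} = F_{18} + F_{17} = 2584 + 1597 = 4181
F_{20} = F_{19} + F_{18} = 4181 + 2584 = 6765
F_{21} = F_{20} + F_{19} = 6765 + 4181 = 10946
F_{22} = F_{21} + F_{20} = 10946 + 6765 = 17711
F_{23} = F_{22} + F_{21} = 17711 + 10946 = 28657
F_{24} = F_{23} + F_{22} = 28657 + 17711 = 46368
F_{25} = F_{24} + F_{23} = 46368 + 28657 = 75025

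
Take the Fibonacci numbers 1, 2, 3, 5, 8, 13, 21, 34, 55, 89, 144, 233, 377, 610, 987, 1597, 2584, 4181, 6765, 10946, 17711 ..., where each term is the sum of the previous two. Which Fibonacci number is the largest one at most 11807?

10946

10946 ≤ 11807 < 17711, so the largest Fibonacci number not exceeding 11807 is 10946.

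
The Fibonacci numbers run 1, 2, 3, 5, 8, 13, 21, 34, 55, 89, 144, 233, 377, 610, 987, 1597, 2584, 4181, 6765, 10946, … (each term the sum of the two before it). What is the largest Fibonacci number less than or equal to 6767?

6765 ≤ 6767 < 10946, so the largest Fibonacci number not exceeding 6767 is 6765.

6765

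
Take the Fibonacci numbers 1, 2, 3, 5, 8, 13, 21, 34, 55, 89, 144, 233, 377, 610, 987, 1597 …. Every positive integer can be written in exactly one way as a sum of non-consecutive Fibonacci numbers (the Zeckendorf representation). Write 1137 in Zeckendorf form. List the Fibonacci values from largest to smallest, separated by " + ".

987 + 144 + 5 + 1

take 987 (≤ 1137); 1137 − 987 = 150
take 144 (≤ 150); 150 − 144 = 6
take 5 (≤ 6); 6 − 5 = 1
take 1 (≤ 1); 1 − 1 = 0
So 1137 = 987 + 144 + 5 + 1, with no two terms consecutive in the sequence.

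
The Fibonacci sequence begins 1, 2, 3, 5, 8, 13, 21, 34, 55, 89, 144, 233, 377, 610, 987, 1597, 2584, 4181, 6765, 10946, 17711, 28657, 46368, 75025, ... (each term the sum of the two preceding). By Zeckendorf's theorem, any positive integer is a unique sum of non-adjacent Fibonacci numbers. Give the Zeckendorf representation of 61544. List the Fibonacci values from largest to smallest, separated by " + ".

Greedy algorithm:
take 46368 (≤ 61544); 61544 − 46368 = 15176
take 10946 (≤ 15176); 15176 − 10946 = 4230
take 4181 (≤ 4230); 4230 − 4181 = 49
take 34 (≤ 49); 49 − 34 = 15
take 13 (≤ 15); 15 − 13 = 2
take 2 (≤ 2); 2 − 2 = 0
So 61544 = 46368 + 10946 + 4181 + 34 + 13 + 2, with no two terms consecutive in the sequence.

46368 + 10946 + 4181 + 34 + 13 + 2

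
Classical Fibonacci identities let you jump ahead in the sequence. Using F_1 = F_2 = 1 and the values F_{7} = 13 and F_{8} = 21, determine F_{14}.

By the doubling identity F_{2k} = F_k(2F_{k+1} − F_k): F_{14} = 13·(2·21 − 13) = 13·29 = 377.

377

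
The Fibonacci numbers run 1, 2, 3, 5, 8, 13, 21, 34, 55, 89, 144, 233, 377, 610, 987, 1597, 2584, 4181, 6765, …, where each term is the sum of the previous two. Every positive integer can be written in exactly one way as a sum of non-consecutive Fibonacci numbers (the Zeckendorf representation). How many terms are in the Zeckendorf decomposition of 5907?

5907: greatest Fibonacci not exceeding it is 4181, leaving 1726
1726: greatest Fibonacci not exceeding it is 1597, leaving 129
129: greatest Fibonacci not exceeding it is 89, leaving 40
40: greatest Fibonacci not exceeding it is 34, leaving 6
6: greatest Fibonacci not exceeding it is 5, leaving 1
1: greatest Fibonacci not exceeding it is 1, leaving 0
5907 = 4181 + 1597 + 89 + 34 + 5 + 1, which has 6 terms.

6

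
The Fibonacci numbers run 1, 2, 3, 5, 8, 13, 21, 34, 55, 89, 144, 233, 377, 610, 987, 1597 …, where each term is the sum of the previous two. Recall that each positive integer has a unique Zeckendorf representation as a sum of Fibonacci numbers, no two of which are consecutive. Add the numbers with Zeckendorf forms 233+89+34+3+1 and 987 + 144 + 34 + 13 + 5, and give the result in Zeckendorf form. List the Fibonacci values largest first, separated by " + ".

The two numbers are 360 and 1183, so their sum is 1543.
Repeatedly subtract the largest Fibonacci number that fits:
largest Fibonacci ≤ 1543 is 987; 1543 − 987 = 556
largest Fibonacci ≤ 556 is 377; 556 − 377 = 179
largest Fibonacci ≤ 179 is 144; 179 − 144 = 35
largest Fibonacci ≤ 35 is 34; 35 − 34 = 1
largest Fibonacci ≤ 1 is 1; 1 − 1 = 0

987 + 377 + 144 + 34 + 1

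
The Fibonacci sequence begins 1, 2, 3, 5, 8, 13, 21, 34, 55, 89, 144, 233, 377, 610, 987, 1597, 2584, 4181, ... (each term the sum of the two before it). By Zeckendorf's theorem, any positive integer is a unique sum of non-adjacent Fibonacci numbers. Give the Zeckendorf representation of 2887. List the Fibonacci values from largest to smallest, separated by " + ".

Greedy algorithm:
subtract 2584 from 2887: 303 remains
subtract 233 from 303: 70 remains
subtract 55 from 70: 15 remains
subtract 13 from 15: 2 remains
subtract 2 from 2: 0 remains
So 2887 = 2584 + 233 + 55 + 13 + 2, with no two terms consecutive in the sequence.

2584 + 233 + 55 + 13 + 2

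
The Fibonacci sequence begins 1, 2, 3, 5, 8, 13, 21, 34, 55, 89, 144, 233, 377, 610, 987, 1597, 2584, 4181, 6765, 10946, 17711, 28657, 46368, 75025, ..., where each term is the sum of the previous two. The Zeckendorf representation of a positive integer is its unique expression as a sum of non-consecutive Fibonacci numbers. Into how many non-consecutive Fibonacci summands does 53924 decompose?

subtract 46368 from 53924: 7556 remains
subtract 6765 from 7556: 791 remains
subtract 610 from 791: 181 remains
subtract 144 from 181: 37 remains
subtract 34 from 37: 3 remains
subtract 3 from 3: 0 remains
53924 = 46368 + 6765 + 610 + 144 + 34 + 3, which has 6 terms.

6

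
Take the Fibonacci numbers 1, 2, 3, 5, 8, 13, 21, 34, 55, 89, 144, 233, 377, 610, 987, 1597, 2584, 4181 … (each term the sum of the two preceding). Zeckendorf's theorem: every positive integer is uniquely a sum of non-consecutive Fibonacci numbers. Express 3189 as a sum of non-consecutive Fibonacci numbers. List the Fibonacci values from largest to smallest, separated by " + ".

2584 + 377 + 144 + 55 + 21 + 8

2584 ≤ 3189 < 4181, so take 2584; remainder 605
377 ≤ 605 < 610, so take 377; remainder 228
144 ≤ 228 < 233, so take 144; remainder 84
55 ≤ 84 < 89, so take 55; remainder 29
21 ≤ 29 < 34, so take 21; remainder 8
8 ≤ 8 < 13, so take 8; remainder 0
So 3189 = 2584 + 377 + 144 + 55 + 21 + 8, with no two terms consecutive in the sequence.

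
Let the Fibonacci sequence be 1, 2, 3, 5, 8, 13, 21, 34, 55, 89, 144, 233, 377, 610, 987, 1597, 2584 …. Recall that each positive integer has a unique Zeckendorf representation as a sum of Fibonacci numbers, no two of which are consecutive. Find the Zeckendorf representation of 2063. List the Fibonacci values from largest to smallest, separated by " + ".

1597 + 377 + 89

2063 − 1597 = 466
466 − 377 = 89
89 − 89 = 0
So 2063 = 1597 + 377 + 89, with no two terms consecutive in the sequence.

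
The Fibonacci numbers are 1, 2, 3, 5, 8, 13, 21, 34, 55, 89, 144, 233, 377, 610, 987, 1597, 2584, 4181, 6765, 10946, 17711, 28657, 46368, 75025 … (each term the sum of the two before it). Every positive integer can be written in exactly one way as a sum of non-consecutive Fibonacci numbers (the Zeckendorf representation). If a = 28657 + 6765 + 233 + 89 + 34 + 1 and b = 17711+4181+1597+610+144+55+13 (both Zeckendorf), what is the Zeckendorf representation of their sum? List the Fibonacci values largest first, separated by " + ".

The two numbers are 35779 and 24311, so their sum is 60090.
Repeatedly subtract the largest Fibonacci number that fits:
subtract 46368 from 60090: 13722 remains
subtract 10946 from 13722: 2776 remains
subtract 2584 from 2776: 192 remains
subtract 144 from 192: 48 remains
subtract 34 from 48: 14 remains
subtract 13 from 14: 1 remains
subtract 1 from 1: 0 remains

46368 + 10946 + 2584 + 144 + 34 + 13 + 1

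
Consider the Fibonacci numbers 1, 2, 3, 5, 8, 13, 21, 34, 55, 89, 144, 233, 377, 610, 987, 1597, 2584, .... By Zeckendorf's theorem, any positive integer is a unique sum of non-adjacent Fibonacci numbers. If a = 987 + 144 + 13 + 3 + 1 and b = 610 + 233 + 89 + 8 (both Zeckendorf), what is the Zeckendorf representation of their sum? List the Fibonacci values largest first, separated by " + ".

1597 + 377 + 89 + 21 + 3 + 1

The two numbers are 1148 and 940, so their sum is 2088.
take 1597 (≤ 2088); 2088 − 1597 = 491
take 377 (≤ 491); 491 − 377 = 114
take 89 (≤ 114); 114 − 89 = 25
take 21 (≤ 25); 25 − 21 = 4
take 3 (≤ 4); 4 − 3 = 1
take 1 (≤ 1); 1 − 1 = 0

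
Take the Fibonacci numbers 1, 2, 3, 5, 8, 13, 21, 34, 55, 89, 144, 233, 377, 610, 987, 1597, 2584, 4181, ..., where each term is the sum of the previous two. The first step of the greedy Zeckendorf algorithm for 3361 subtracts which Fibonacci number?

2584

2584 ≤ 3361 < 4181, so the largest Fibonacci number not exceeding 3361 is 2584.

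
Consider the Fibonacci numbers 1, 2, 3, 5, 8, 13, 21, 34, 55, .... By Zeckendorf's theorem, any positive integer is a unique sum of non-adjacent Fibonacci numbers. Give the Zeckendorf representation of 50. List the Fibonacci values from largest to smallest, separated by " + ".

34 + 13 + 3

34 ≤ 50 < 55, so take 34; remainder 16
13 ≤ 16 < 21, so take 13; remainder 3
3 ≤ 3 < 5, so take 3; remainder 0
So 50 = 34 + 13 + 3, with no two terms consecutive in the sequence.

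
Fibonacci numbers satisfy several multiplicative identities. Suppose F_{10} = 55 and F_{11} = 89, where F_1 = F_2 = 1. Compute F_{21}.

10946

By F_{2k+1} = F_k² + F_{k+1}²: F_{21} = 55² + 89² = 3025 + 7921 = 10946.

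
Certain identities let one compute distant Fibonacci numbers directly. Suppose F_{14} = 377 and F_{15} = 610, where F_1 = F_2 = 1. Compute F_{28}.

317811

By the doubling identity F_{2k} = F_k(2F_{k+1} − F_k): F_{28} = 377·(2·610 − 377) = 377·843 = 317811.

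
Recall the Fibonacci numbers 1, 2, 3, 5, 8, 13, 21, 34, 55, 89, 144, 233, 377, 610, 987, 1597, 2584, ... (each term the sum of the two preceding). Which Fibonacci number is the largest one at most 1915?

1597 ≤ 1915 < 2584, so the largest Fibonacci number not exceeding 1915 is 1597.

1597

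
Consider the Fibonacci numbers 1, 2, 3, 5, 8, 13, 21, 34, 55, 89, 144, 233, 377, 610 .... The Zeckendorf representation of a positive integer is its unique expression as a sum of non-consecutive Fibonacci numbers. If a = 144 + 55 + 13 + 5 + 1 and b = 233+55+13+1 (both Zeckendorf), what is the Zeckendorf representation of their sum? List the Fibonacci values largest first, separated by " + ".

377 + 89 + 34 + 13 + 5 + 2

The two numbers are 218 and 302, so their sum is 520.
377 ≤ 520 < 610, so take 377; remainder 143
89 ≤ 143 < 144, so take 89; remainder 54
34 ≤ 54 < 55, so take 34; remainder 20
13 ≤ 20 < 21, so take 13; remainder 7
5 ≤ 7 < 8, so take 5; remainder 2
2 ≤ 2 < 3, so take 2; remainder 0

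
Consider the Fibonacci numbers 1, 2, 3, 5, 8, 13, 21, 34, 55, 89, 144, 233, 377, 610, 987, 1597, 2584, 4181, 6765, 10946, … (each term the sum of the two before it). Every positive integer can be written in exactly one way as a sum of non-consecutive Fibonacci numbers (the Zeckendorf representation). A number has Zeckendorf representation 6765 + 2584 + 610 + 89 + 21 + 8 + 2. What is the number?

10079

6765 + 2584 + 610 + 89 + 21 + 8 + 2 = 10079.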